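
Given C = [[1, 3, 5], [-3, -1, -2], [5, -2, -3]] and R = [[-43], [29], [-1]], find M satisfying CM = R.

M = [[-5], [-6], [-4]]

C is on the left of M, so left-multiply by C⁻¹: M = C⁻¹R.
C has determinant -3; C⁻¹ = [[1/3, 1/3, 1/3], [19/3, 28/3, 13/3], [-11/3, -17/3, -8/3]].
M = C⁻¹R = [[1/3, 1/3, 1/3], [19/3, 28/3, 13/3], [-11/3, -17/3, -8/3]] · [[-43], [29], [-1]] = [[-5], [-6], [-4]].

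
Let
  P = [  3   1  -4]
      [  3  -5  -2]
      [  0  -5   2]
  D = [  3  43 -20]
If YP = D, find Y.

Y = [[3, -2, -6]]

Since P sits to the right of Y, Y = DP⁻¹.
det P = -6; the adjugate gives P⁻¹ = [[10/3, -3, 11/3], [1, -1, 1], [5/2, -5/2, 3]].
Y = DP⁻¹ = [[3, 43, -20]] · [[10/3, -3, 11/3], [1, -1, 1], [5/2, -5/2, 3]] = [[3, -2, -6]].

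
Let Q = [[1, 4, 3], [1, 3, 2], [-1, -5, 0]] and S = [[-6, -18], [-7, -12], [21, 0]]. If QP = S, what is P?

Since Q multiplies P on the left, P = Q⁻¹S.
Q has determinant -4; Q⁻¹ = [[-5/2, 15/4, 1/4], [1/2, -3/4, -1/4], [1/2, -1/4, 1/4]].
P = Q⁻¹S = [[-5/2, 15/4, 1/4], [1/2, -3/4, -1/4], [1/2, -1/4, 1/4]] · [[-6, -18], [-7, -12], [21, 0]] = [[-6, 0], [-3, 0], [4, -6]].

P = [[-6, 0], [-3, 0], [4, -6]]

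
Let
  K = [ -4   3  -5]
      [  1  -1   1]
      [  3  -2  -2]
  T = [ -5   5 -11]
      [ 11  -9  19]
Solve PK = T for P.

P = [[1, -4, 1], [-3, 2, -1]]

K is on the right of P, so right-multiply by K⁻¹: P = TK⁻¹.
K has determinant -6; K⁻¹ = [[-2/3, -8/3, 1/3], [-5/6, -23/6, 1/6], [-1/6, -1/6, -1/6]].
P = TK⁻¹ = [[-5, 5, -11], [11, -9, 19]] · [[-2/3, -8/3, 1/3], [-5/6, -23/6, 1/6], [-1/6, -1/6, -1/6]] = [[1, -4, 1], [-3, 2, -1]].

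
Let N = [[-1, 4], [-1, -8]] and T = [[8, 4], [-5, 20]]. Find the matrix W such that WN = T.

W = [[-5, -3], [5, 0]]

N is on the right of W, so right-multiply by N⁻¹: W = TN⁻¹.
det N = 12; the adjugate gives N⁻¹ = [[-2/3, -1/3], [1/12, -1/12]].
W = TN⁻¹ = [[8, 4], [-5, 20]] · [[-2/3, -1/3], [1/12, -1/12]] = [[-5, -3], [5, 0]].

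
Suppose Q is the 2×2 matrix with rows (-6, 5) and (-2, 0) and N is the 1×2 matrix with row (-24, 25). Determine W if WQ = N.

W = [[5, -3]]

Right-multiplying both sides by Q⁻¹ gives W = NQ⁻¹.
Q has determinant 10; Q⁻¹ = [[0, -1/2], [1/5, -3/5]].
W = NQ⁻¹ = [[-24, 25]] · [[0, -1/2], [1/5, -3/5]] = [[5, -3]].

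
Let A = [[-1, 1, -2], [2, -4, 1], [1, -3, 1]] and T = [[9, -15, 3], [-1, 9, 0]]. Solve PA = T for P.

P = [[0, 6, -3], [-2, 1, -5]]

Right-multiplying both sides by A⁻¹ gives P = TA⁻¹.
A has determinant 4; A⁻¹ = [[-1/4, 5/4, -7/4], [-1/4, 1/4, -3/4], [-1/2, -1/2, 1/2]].
P = TA⁻¹ = [[9, -15, 3], [-1, 9, 0]] · [[-1/4, 5/4, -7/4], [-1/4, 1/4, -3/4], [-1/2, -1/2, 1/2]] = [[0, 6, -3], [-2, 1, -5]].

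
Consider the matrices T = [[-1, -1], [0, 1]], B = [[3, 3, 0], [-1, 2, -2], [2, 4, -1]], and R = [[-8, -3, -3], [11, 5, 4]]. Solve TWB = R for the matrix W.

Isolating W: multiply by T⁻¹ from the left and B⁻¹ from the right, so W = T⁻¹RB⁻¹.
det T = -1, so T⁻¹ = [[-1, -1], [0, 1]].
B has determinant 3; B⁻¹ = [[2, 1, -2], [-5/3, -1, 2], [-8/3, -2, 3]].
T⁻¹R = [[-3, -2, -1], [11, 5, 4]].
W = (T⁻¹R)B⁻¹ = [[0, 1, -1], [3, -2, 0]].

W = [[0, 1, -1], [3, -2, 0]]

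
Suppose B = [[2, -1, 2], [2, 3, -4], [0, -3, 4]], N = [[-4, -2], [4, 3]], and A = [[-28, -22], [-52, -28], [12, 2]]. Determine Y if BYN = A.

Y = [[2, -3], [-3, 0], [-4, -1]]

Isolating Y: multiply by B⁻¹ from the left and N⁻¹ from the right, so Y = B⁻¹AN⁻¹.
det B = -4; the adjugate gives B⁻¹ = [[0, 1/2, 1/2], [2, -2, -3], [3/2, -3/2, -2]].
det N = -4; the adjugate gives N⁻¹ = [[-3/4, -1/2], [1, 1]].
B⁻¹A = [[-20, -13], [12, 6], [12, 5]].
Y = (B⁻¹A)N⁻¹ = [[2, -3], [-3, 0], [-4, -1]].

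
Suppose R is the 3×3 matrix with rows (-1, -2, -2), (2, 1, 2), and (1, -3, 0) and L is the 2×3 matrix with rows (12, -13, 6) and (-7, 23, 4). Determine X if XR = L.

X = [[1, 4, 5], [-6, -4, -5]]

Since R sits to the right of X, X = LR⁻¹.
det R = 4; the adjugate gives R⁻¹ = [[3/2, 3/2, -1/2], [1/2, 1/2, -1/2], [-7/4, -5/4, 3/4]].
X = LR⁻¹ = [[12, -13, 6], [-7, 23, 4]] · [[3/2, 3/2, -1/2], [1/2, 1/2, -1/2], [-7/4, -5/4, 3/4]] = [[1, 4, 5], [-6, -4, -5]].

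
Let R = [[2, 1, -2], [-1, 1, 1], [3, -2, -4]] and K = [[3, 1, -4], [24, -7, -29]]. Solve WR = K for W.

W = [[1, 2, 1], [4, -1, 5]]

Since R sits to the right of W, W = KR⁻¹.
det R = -3, so R⁻¹ = [[2/3, -8/3, -1], [1/3, 2/3, 0], [1/3, -7/3, -1]].
W = KR⁻¹ = [[3, 1, -4], [24, -7, -29]] · [[2/3, -8/3, -1], [1/3, 2/3, 0], [1/3, -7/3, -1]] = [[1, 2, 1], [4, -1, 5]].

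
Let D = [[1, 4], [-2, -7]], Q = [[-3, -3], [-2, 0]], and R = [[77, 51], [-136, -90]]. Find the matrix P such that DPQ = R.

Isolating P: multiply by D⁻¹ from the left and Q⁻¹ from the right, so P = D⁻¹RQ⁻¹.
det D = 1; the adjugate gives D⁻¹ = [[-7, -4], [2, 1]].
det Q = -6; the adjugate gives Q⁻¹ = [[0, -1/2], [-1/3, 1/2]].
D⁻¹R = [[5, 3], [18, 12]].
P = (D⁻¹R)Q⁻¹ = [[-1, -1], [-4, -3]].

P = [[-1, -1], [-4, -3]]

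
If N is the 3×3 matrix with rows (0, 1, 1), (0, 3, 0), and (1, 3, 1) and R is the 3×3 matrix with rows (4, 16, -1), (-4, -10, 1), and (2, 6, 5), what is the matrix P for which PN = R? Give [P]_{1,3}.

4

Since N sits to the right of P, P = RN⁻¹.
det N = -3, so N⁻¹ = [[-1, -2/3, 1], [0, 1/3, 0], [1, -1/3, 0]].
P = RN⁻¹ = [[4, 16, -1], [-4, -10, 1], [2, 6, 5]] · [[-1, -2/3, 1], [0, 1/3, 0], [1, -1/3, 0]] = [[-5, 3, 4], [5, -1, -4], [3, -1, 2]].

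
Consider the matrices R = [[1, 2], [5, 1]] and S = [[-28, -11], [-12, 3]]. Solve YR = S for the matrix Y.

Right-multiplying both sides by R⁻¹ gives Y = SR⁻¹.
R has determinant -9; R⁻¹ = [[-1/9, 2/9], [5/9, -1/9]].
Y = SR⁻¹ = [[-28, -11], [-12, 3]] · [[-1/9, 2/9], [5/9, -1/9]] = [[-3, -5], [3, -3]].

Y = [[-3, -5], [3, -3]]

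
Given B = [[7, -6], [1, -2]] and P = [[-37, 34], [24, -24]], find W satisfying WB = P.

B is on the right of W, so right-multiply by B⁻¹: W = PB⁻¹.
det B = -8; the adjugate gives B⁻¹ = [[1/4, -3/4], [1/8, -7/8]].
W = PB⁻¹ = [[-37, 34], [24, -24]] · [[1/4, -3/4], [1/8, -7/8]] = [[-5, -2], [3, 3]].

W = [[-5, -2], [3, 3]]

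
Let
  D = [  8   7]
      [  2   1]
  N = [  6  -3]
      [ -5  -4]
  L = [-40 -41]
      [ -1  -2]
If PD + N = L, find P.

P = [[-5, -3], [0, 2]]

PD = L − N = [[-46, -38], [4, 2]].
Right-multiplying both sides by D⁻¹ gives P = (L − N)D⁻¹.
det D = -6, so D⁻¹ = [[-1/6, 7/6], [1/3, -4/3]].
P = (L − N)D⁻¹ = [[-5, -3], [0, 2]].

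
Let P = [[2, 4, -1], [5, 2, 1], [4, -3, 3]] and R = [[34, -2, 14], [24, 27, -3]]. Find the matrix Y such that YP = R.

Y = [[-2, 6, 2], [4, 4, -1]]

P is on the right of Y, so right-multiply by P⁻¹: Y = RP⁻¹.
det P = -3, so P⁻¹ = [[-3, 3, -2], [11/3, -10/3, 7/3], [23/3, -22/3, 16/3]].
Y = RP⁻¹ = [[34, -2, 14], [24, 27, -3]] · [[-3, 3, -2], [11/3, -10/3, 7/3], [23/3, -22/3, 16/3]] = [[-2, 6, 2], [4, 4, -1]].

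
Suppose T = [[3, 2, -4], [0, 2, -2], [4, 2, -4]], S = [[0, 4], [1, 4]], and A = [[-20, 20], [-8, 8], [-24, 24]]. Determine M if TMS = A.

Left-multiply by T⁻¹ and right-multiply by S⁻¹: M = T⁻¹AS⁻¹.
det T = 4, so T⁻¹ = [[-1, 0, 1], [-2, 1, 3/2], [-2, 1/2, 3/2]].
S has determinant -4; S⁻¹ = [[-1, 1], [1/4, 0]].
T⁻¹A = [[-4, 4], [-4, 4], [0, 0]].
M = (T⁻¹A)S⁻¹ = [[5, -4], [5, -4], [0, 0]].

M = [[5, -4], [5, -4], [0, 0]]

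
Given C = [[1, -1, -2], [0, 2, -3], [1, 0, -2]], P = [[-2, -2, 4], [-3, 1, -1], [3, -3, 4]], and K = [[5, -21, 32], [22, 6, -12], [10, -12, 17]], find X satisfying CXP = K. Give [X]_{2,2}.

-5

Isolating X: multiply by C⁻¹ from the left and P⁻¹ from the right, so X = C⁻¹KP⁻¹.
det C = 3, so C⁻¹ = [[-4/3, -2/3, 7/3], [-1, 0, 1], [-2/3, -1/3, 2/3]].
P has determinant 4; P⁻¹ = [[1/4, -1, -1/2], [9/4, -5, -7/2], [3/2, -3, -2]].
C⁻¹K = [[2, -4, 5], [5, 9, -15], [-4, 4, -6]].
X = (C⁻¹K)P⁻¹ = [[-1, 3, 3], [-1, -5, -4], [-1, 2, 0]].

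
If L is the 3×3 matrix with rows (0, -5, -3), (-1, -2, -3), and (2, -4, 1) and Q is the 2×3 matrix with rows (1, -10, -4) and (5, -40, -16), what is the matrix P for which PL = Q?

P = [[4, -3, -1], [2, 5, 5]]

L is on the right of P, so right-multiply by L⁻¹: P = QL⁻¹.
L has determinant 1; L⁻¹ = [[-14, 17, 9], [-5, 6, 3], [8, -10, -5]].
P = QL⁻¹ = [[1, -10, -4], [5, -40, -16]] · [[-14, 17, 9], [-5, 6, 3], [8, -10, -5]] = [[4, -3, -1], [2, 5, 5]].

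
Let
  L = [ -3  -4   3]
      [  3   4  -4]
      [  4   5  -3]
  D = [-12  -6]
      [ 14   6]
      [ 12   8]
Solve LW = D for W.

W = [[-6, 2], [6, 0], [-2, 0]]

L is on the left of W, so left-multiply by L⁻¹: W = L⁻¹D.
det L = 1, so L⁻¹ = [[8, 3, 4], [-7, -3, -3], [-1, -1, 0]].
W = L⁻¹D = [[8, 3, 4], [-7, -3, -3], [-1, -1, 0]] · [[-12, -6], [14, 6], [12, 8]] = [[-6, 2], [6, 0], [-2, 0]].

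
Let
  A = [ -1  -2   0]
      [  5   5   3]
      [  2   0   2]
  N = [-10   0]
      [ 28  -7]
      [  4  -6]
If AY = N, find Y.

Left-multiplying both sides by A⁻¹ gives Y = A⁻¹N.
det A = -2; the adjugate gives A⁻¹ = [[-5, -2, 3], [2, 1, -3/2], [5, 2, -5/2]].
Y = A⁻¹N = [[-5, -2, 3], [2, 1, -3/2], [5, 2, -5/2]] · [[-10, 0], [28, -7], [4, -6]] = [[6, -4], [2, 2], [-4, 1]].

Y = [[6, -4], [2, 2], [-4, 1]]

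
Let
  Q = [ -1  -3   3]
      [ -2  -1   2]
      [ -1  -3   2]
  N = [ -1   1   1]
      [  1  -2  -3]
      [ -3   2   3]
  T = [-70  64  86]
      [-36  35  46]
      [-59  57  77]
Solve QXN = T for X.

X = [[-2, 2, 1], [-3, 3, -2], [3, 1, 3]]

Left-multiply by Q⁻¹ and right-multiply by N⁻¹: X = Q⁻¹TN⁻¹.
det Q = 5; the adjugate gives Q⁻¹ = [[4/5, -3/5, -3/5], [2/5, 1/5, -4/5], [1, 0, -1]].
N has determinant 2; N⁻¹ = [[0, -1/2, -1/2], [3, 0, -1], [-2, -1/2, 1/2]].
Q⁻¹T = [[1, -4, -5], [12, -13, -18], [-11, 7, 9]].
X = (Q⁻¹T)N⁻¹ = [[-2, 2, 1], [-3, 3, -2], [3, 1, 3]].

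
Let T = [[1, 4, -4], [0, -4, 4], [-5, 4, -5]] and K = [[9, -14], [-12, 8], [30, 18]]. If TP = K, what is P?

P = [[-3, -6], [0, 2], [-3, 4]]

Since T multiplies P on the left, P = T⁻¹K.
det T = 4; the adjugate gives T⁻¹ = [[1, 1, 0], [-5, -25/4, -1], [-5, -6, -1]].
P = T⁻¹K = [[1, 1, 0], [-5, -25/4, -1], [-5, -6, -1]] · [[9, -14], [-12, 8], [30, 18]] = [[-3, -6], [0, 2], [-3, 4]].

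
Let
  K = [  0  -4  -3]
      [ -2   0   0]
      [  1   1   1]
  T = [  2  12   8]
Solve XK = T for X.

X = [[-4, -3, -4]]

K is on the right of X, so right-multiply by K⁻¹: X = TK⁻¹.
det K = -2, so K⁻¹ = [[0, -1/2, 0], [-1, -3/2, -3], [1, 2, 4]].
X = TK⁻¹ = [[2, 12, 8]] · [[0, -1/2, 0], [-1, -3/2, -3], [1, 2, 4]] = [[-4, -3, -4]].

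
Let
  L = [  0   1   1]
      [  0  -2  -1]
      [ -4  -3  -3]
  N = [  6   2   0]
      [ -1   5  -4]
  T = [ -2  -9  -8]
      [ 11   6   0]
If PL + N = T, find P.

PL = T − N = [[-8, -11, -8], [12, 1, 4]].
L is on the right of P, so right-multiply by L⁻¹: P = (T − N)L⁻¹.
det L = -4; the adjugate gives L⁻¹ = [[-3/4, 0, -1/4], [-1, -1, 0], [2, 1, 0]].
P = (T − N)L⁻¹ = [[1, 3, 2], [-2, 3, -3]].

P = [[1, 3, 2], [-2, 3, -3]]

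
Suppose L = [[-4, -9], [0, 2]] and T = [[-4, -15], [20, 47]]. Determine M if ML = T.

Since L sits to the right of M, M = TL⁻¹.
L has determinant -8; L⁻¹ = [[-1/4, -9/8], [0, 1/2]].
M = TL⁻¹ = [[-4, -15], [20, 47]] · [[-1/4, -9/8], [0, 1/2]] = [[1, -3], [-5, 1]].

M = [[1, -3], [-5, 1]]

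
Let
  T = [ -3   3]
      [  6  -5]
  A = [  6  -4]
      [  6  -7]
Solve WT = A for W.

W = [[2, 2], [-4, -1]]

Since T sits to the right of W, W = AT⁻¹.
det T = -3; the adjugate gives T⁻¹ = [[5/3, 1], [2, 1]].
W = AT⁻¹ = [[6, -4], [6, -7]] · [[5/3, 1], [2, 1]] = [[2, 2], [-4, -1]].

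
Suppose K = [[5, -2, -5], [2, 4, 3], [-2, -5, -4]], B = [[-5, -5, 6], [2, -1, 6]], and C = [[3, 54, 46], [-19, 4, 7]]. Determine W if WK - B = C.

W = [[-4, 4, -5], [-3, -2, -1]]

WK = C + B = [[-2, 49, 52], [-17, 3, 13]].
K is on the right of W, so right-multiply by K⁻¹: W = (C + B)K⁻¹.
K has determinant 1; K⁻¹ = [[-1, 17, 14], [2, -30, -25], [-2, 29, 24]].
W = (C + B)K⁻¹ = [[-4, 4, -5], [-3, -2, -1]].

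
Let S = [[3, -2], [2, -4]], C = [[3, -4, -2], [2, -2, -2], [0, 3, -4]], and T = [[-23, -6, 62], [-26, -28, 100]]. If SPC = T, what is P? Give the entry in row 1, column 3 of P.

0

Left-multiply by S⁻¹ and right-multiply by C⁻¹: P = S⁻¹TC⁻¹.
det S = -8, so S⁻¹ = [[1/2, -1/4], [1/4, -3/8]].
det C = -2, so C⁻¹ = [[-7, 11, -2], [-4, 6, -1], [-3, 9/2, -1]].
S⁻¹T = [[-5, 4, 6], [4, 9, -22]].
P = (S⁻¹T)C⁻¹ = [[1, -4, 0], [2, -1, 5]].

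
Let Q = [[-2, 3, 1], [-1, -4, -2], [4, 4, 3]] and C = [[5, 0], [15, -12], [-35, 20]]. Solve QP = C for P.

Left-multiplying both sides by Q⁻¹ gives P = Q⁻¹C.
Q has determinant 5; Q⁻¹ = [[-4/5, -1, -2/5], [-1, -2, -1], [12/5, 4, 11/5]].
P = Q⁻¹C = [[-4/5, -1, -2/5], [-1, -2, -1], [12/5, 4, 11/5]] · [[5, 0], [15, -12], [-35, 20]] = [[-5, 4], [0, 4], [-5, -4]].

P = [[-5, 4], [0, 4], [-5, -4]]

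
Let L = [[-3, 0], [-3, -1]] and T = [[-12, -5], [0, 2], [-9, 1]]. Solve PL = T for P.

P = [[-1, 5], [2, -2], [4, -1]]

Right-multiplying both sides by L⁻¹ gives P = TL⁻¹.
det L = 3; the adjugate gives L⁻¹ = [[-1/3, 0], [1, -1]].
P = TL⁻¹ = [[-12, -5], [0, 2], [-9, 1]] · [[-1/3, 0], [1, -1]] = [[-1, 5], [2, -2], [4, -1]].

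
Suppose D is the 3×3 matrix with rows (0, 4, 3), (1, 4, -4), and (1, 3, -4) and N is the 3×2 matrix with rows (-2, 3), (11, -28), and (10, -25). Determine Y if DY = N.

Left-multiplying both sides by D⁻¹ gives Y = D⁻¹N.
det D = -3, so D⁻¹ = [[4/3, -25/3, 28/3], [0, 1, -1], [1/3, -4/3, 4/3]].
Y = D⁻¹N = [[4/3, -25/3, 28/3], [0, 1, -1], [1/3, -4/3, 4/3]] · [[-2, 3], [11, -28], [10, -25]] = [[-1, 4], [1, -3], [-2, 5]].

Y = [[-1, 4], [1, -3], [-2, 5]]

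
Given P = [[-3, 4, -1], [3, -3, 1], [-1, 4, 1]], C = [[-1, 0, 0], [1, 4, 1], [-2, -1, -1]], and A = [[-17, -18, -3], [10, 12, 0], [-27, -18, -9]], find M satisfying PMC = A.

Isolating M: multiply by P⁻¹ from the left and C⁻¹ from the right, so M = P⁻¹AC⁻¹.
det P = -4, so P⁻¹ = [[7/4, 2, -1/4], [1, 1, 0], [-9/4, -2, 3/4]].
det C = 3, so C⁻¹ = [[-1, 0, 0], [-1/3, 1/3, 1/3], [7/3, -1/3, -4/3]].
P⁻¹A = [[-3, -3, -3], [-7, -6, -3], [-2, 3, 0]].
M = (P⁻¹A)C⁻¹ = [[-3, 0, 3], [2, -1, 2], [1, 1, 1]].

M = [[-3, 0, 3], [2, -1, 2], [1, 1, 1]]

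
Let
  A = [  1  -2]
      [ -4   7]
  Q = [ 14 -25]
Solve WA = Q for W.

W = [[2, -3]]

A is on the right of W, so right-multiply by A⁻¹: W = QA⁻¹.
det A = -1; the adjugate gives A⁻¹ = [[-7, -2], [-4, -1]].
W = QA⁻¹ = [[14, -25]] · [[-7, -2], [-4, -1]] = [[2, -3]].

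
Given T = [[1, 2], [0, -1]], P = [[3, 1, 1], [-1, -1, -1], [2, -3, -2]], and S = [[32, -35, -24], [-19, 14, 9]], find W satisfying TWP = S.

W = [[-2, 2, 1], [4, 3, 5]]

W = T⁻¹SP⁻¹ (apply T⁻¹ on the left and P⁻¹ on the right).
det T = -1, so T⁻¹ = [[1, 2], [0, -1]].
det P = -2; the adjugate gives P⁻¹ = [[1/2, 1/2, 0], [2, 4, -1], [-5/2, -11/2, 1]].
T⁻¹S = [[-6, -7, -6], [19, -14, -9]].
W = (T⁻¹S)P⁻¹ = [[-2, 2, 1], [4, 3, 5]].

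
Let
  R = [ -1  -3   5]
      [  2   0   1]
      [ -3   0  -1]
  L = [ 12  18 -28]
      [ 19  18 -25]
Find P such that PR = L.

R is on the right of P, so right-multiply by R⁻¹: P = LR⁻¹.
det R = 3; the adjugate gives R⁻¹ = [[0, -1, -1], [-1/3, 16/3, 11/3], [0, 3, 2]].
P = LR⁻¹ = [[12, 18, -28], [19, 18, -25]] · [[0, -1, -1], [-1/3, 16/3, 11/3], [0, 3, 2]] = [[-6, 0, -2], [-6, 2, -3]].

P = [[-6, 0, -2], [-6, 2, -3]]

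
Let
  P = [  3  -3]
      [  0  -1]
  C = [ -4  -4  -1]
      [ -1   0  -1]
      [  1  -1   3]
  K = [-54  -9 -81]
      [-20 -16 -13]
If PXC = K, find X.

X = [[-2, 1, -5], [-5, 4, 4]]

Isolating X: multiply by P⁻¹ from the left and C⁻¹ from the right, so X = P⁻¹KC⁻¹.
det P = -3; the adjugate gives P⁻¹ = [[1/3, -1], [0, -1]].
det C = -5; the adjugate gives C⁻¹ = [[1/5, -13/5, -4/5], [-2/5, 11/5, 3/5], [-1/5, 8/5, 4/5]].
P⁻¹K = [[2, 13, -14], [20, 16, 13]].
X = (P⁻¹K)C⁻¹ = [[-2, 1, -5], [-5, 4, 4]].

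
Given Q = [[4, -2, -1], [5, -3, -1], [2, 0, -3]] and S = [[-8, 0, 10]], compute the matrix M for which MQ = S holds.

Since Q sits to the right of M, M = SQ⁻¹.
det Q = 4, so Q⁻¹ = [[9/4, -3/2, -1/4], [13/4, -5/2, -1/4], [3/2, -1, -1/2]].
M = SQ⁻¹ = [[-8, 0, 10]] · [[9/4, -3/2, -1/4], [13/4, -5/2, -1/4], [3/2, -1, -1/2]] = [[-3, 2, -3]].

M = [[-3, 2, -3]]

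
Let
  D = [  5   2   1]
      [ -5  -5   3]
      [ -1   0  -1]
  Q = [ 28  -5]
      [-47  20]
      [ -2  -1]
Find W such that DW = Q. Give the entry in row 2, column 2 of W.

-5

Left-multiplying both sides by D⁻¹ gives W = D⁻¹Q.
det D = 4, so D⁻¹ = [[5/4, 1/2, 11/4], [-2, -1, -5], [-5/4, -1/2, -15/4]].
W = D⁻¹Q = [[5/4, 1/2, 11/4], [-2, -1, -5], [-5/4, -1/2, -15/4]] · [[28, -5], [-47, 20], [-2, -1]] = [[6, 1], [1, -5], [-4, 0]].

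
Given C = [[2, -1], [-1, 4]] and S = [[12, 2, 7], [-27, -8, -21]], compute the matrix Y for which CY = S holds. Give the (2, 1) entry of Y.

-6

Left-multiplying both sides by C⁻¹ gives Y = C⁻¹S.
C has determinant 7; C⁻¹ = [[4/7, 1/7], [1/7, 2/7]].
Y = C⁻¹S = [[4/7, 1/7], [1/7, 2/7]] · [[12, 2, 7], [-27, -8, -21]] = [[3, 0, 1], [-6, -2, -5]].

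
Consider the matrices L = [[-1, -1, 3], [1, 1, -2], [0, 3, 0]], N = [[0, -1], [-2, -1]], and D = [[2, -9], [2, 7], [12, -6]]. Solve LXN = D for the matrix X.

X = [[-2, -3], [4, -2], [4, -2]]

Left-multiply by L⁻¹ and right-multiply by N⁻¹: X = L⁻¹DN⁻¹.
det L = 3; the adjugate gives L⁻¹ = [[2, 3, -1/3], [0, 0, 1/3], [1, 1, 0]].
N has determinant -2; N⁻¹ = [[1/2, -1/2], [-1, 0]].
L⁻¹D = [[6, 5], [4, -2], [4, -2]].
X = (L⁻¹D)N⁻¹ = [[-2, -3], [4, -2], [4, -2]].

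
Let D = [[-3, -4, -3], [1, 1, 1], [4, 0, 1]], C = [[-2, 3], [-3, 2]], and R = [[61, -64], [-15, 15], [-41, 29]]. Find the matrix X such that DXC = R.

X = D⁻¹RC⁻¹ (apply D⁻¹ on the left and C⁻¹ on the right).
det D = -3, so D⁻¹ = [[-1/3, -4/3, 1/3], [-1, -3, 0], [4/3, 16/3, -1/3]].
C has determinant 5; C⁻¹ = [[2/5, -3/5], [3/5, -2/5]].
D⁻¹R = [[-14, 11], [-16, 19], [15, -15]].
X = (D⁻¹R)C⁻¹ = [[1, 4], [5, 2], [-3, -3]].

X = [[1, 4], [5, 2], [-3, -3]]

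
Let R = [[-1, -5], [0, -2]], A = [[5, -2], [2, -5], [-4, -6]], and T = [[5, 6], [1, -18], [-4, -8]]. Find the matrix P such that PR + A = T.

P = [[0, -4], [1, 4], [0, 1]]

PR = T − A = [[0, 8], [-1, -13], [0, -2]].
R is on the right of P, so right-multiply by R⁻¹: P = (T − A)R⁻¹.
det R = 2, so R⁻¹ = [[-1, 5/2], [0, -1/2]].
P = (T − A)R⁻¹ = [[0, -4], [1, 4], [0, 1]].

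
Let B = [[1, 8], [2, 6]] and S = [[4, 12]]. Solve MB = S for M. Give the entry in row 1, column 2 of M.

2

Since B sits to the right of M, M = SB⁻¹.
det B = -10, so B⁻¹ = [[-3/5, 4/5], [1/5, -1/10]].
M = SB⁻¹ = [[4, 12]] · [[-3/5, 4/5], [1/5, -1/10]] = [[0, 2]].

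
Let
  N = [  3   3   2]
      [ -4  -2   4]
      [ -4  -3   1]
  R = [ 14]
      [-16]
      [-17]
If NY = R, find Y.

Since N multiplies Y on the left, Y = N⁻¹R.
N has determinant 2; N⁻¹ = [[5, -9/2, 8], [-6, 11/2, -10], [2, -3/2, 3]].
Y = N⁻¹R = [[5, -9/2, 8], [-6, 11/2, -10], [2, -3/2, 3]] · [[14], [-16], [-17]] = [[6], [-2], [1]].

Y = [[6], [-2], [1]]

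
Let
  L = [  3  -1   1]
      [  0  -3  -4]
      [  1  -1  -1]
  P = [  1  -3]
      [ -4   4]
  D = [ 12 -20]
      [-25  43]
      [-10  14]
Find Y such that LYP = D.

Y = [[0, 2], [-1, 4], [3, -4]]

Y = L⁻¹DP⁻¹ (apply L⁻¹ on the left and P⁻¹ on the right).
L has determinant 4; L⁻¹ = [[-1/4, -1/2, 7/4], [-1, -1, 3], [3/4, 1/2, -9/4]].
det P = -8; the adjugate gives P⁻¹ = [[-1/2, -3/8], [-1/2, -1/8]].
L⁻¹D = [[-8, 8], [-17, 19], [19, -25]].
Y = (L⁻¹D)P⁻¹ = [[0, 2], [-1, 4], [3, -4]].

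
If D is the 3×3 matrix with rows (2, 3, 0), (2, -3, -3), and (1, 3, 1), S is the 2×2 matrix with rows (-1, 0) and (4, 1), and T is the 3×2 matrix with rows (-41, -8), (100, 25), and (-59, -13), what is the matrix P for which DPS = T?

Left-multiply by D⁻¹ and right-multiply by S⁻¹: P = D⁻¹TS⁻¹.
D has determinant -3; D⁻¹ = [[-2, 1, 3], [5/3, -2/3, -2], [-3, 1, 4]].
det S = -1, so S⁻¹ = [[-1, 0], [4, 1]].
D⁻¹T = [[5, 2], [-17, -4], [-13, -3]].
P = (D⁻¹T)S⁻¹ = [[3, 2], [1, -4], [1, -3]].

P = [[3, 2], [1, -4], [1, -3]]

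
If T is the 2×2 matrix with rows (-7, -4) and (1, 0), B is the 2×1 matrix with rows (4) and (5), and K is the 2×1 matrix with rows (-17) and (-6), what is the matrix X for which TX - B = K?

X = [[-1], [5]]

TX = K + B = [[-13], [-1]].
T is on the left of X, so left-multiply by T⁻¹: X = T⁻¹(K + B).
det T = 4; the adjugate gives T⁻¹ = [[0, 1], [-1/4, -7/4]].
X = T⁻¹(K + B) = [[-1], [5]].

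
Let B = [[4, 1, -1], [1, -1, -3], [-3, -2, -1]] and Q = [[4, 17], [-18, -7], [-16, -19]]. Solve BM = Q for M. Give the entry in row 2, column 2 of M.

-2

B is on the left of M, so left-multiply by B⁻¹: M = B⁻¹Q.
B has determinant -5; B⁻¹ = [[1, -3/5, 4/5], [-2, 7/5, -11/5], [1, -1, 1]].
M = B⁻¹Q = [[1, -3/5, 4/5], [-2, 7/5, -11/5], [1, -1, 1]] · [[4, 17], [-18, -7], [-16, -19]] = [[2, 6], [2, -2], [6, 5]].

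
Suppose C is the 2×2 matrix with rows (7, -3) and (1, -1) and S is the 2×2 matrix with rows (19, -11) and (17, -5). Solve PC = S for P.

P = [[2, 5], [3, -4]]

Since C sits to the right of P, P = SC⁻¹.
C has determinant -4; C⁻¹ = [[1/4, -3/4], [1/4, -7/4]].
P = SC⁻¹ = [[19, -11], [17, -5]] · [[1/4, -3/4], [1/4, -7/4]] = [[2, 5], [3, -4]].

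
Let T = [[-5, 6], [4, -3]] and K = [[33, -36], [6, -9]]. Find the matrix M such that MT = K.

M = [[-5, 2], [-2, -1]]

Since T sits to the right of M, M = KT⁻¹.
T has determinant -9; T⁻¹ = [[1/3, 2/3], [4/9, 5/9]].
M = KT⁻¹ = [[33, -36], [6, -9]] · [[1/3, 2/3], [4/9, 5/9]] = [[-5, 2], [-2, -1]].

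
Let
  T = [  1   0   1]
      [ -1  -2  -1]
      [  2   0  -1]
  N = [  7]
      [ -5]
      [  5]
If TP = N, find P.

P = [[4], [-1], [3]]

T is on the left of P, so left-multiply by T⁻¹: P = T⁻¹N.
T has determinant 6; T⁻¹ = [[1/3, 0, 1/3], [-1/2, -1/2, 0], [2/3, 0, -1/3]].
P = T⁻¹N = [[1/3, 0, 1/3], [-1/2, -1/2, 0], [2/3, 0, -1/3]] · [[7], [-5], [5]] = [[4], [-1], [3]].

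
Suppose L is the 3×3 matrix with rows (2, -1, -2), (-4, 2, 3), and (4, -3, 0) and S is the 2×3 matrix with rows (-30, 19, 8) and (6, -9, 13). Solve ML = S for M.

L is on the right of M, so right-multiply by L⁻¹: M = SL⁻¹.
L has determinant -2; L⁻¹ = [[-9/2, -3, -1/2], [-6, -4, -1], [-2, -1, 0]].
M = SL⁻¹ = [[-30, 19, 8], [6, -9, 13]] · [[-9/2, -3, -1/2], [-6, -4, -1], [-2, -1, 0]] = [[5, 6, -4], [1, 5, 6]].

M = [[5, 6, -4], [1, 5, 6]]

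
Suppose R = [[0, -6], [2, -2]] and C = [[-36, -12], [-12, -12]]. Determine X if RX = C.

Since R multiplies X on the left, X = R⁻¹C.
det R = 12, so R⁻¹ = [[-1/6, 1/2], [-1/6, 0]].
X = R⁻¹C = [[-1/6, 1/2], [-1/6, 0]] · [[-36, -12], [-12, -12]] = [[0, -4], [6, 2]].

X = [[0, -4], [6, 2]]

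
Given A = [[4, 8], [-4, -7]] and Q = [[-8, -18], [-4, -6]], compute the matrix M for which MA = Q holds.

Since A sits to the right of M, M = QA⁻¹.
det A = 4, so A⁻¹ = [[-7/4, -2], [1, 1]].
M = QA⁻¹ = [[-8, -18], [-4, -6]] · [[-7/4, -2], [1, 1]] = [[-4, -2], [1, 2]].

M = [[-4, -2], [1, 2]]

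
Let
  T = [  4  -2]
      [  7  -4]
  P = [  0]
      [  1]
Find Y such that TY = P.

Left-multiplying both sides by T⁻¹ gives Y = T⁻¹P.
det T = -2; the adjugate gives T⁻¹ = [[2, -1], [7/2, -2]].
Y = T⁻¹P = [[2, -1], [7/2, -2]] · [[0], [1]] = [[-1], [-2]].

Y = [[-1], [-2]]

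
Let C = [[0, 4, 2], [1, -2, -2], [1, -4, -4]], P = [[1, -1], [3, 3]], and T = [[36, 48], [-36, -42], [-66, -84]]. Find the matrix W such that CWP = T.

W = [[-3, -1], [0, 1], [-3, 5]]

Isolating W: multiply by C⁻¹ from the left and P⁻¹ from the right, so W = C⁻¹TP⁻¹.
det C = 4, so C⁻¹ = [[0, 2, -1], [1/2, -1/2, 1/2], [-1/2, 1, -1]].
P has determinant 6; P⁻¹ = [[1/2, 1/6], [-1/2, 1/6]].
C⁻¹T = [[-6, 0], [3, 3], [12, 18]].
W = (C⁻¹T)P⁻¹ = [[-3, -1], [0, 1], [-3, 5]].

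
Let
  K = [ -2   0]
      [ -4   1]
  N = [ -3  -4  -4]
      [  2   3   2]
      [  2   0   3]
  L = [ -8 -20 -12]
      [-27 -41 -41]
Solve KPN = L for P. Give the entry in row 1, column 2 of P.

-2

Left-multiply by K⁻¹ and right-multiply by N⁻¹: P = K⁻¹LN⁻¹.
det K = -2; the adjugate gives K⁻¹ = [[-1/2, 0], [-2, 1]].
N has determinant 5; N⁻¹ = [[9/5, 12/5, 4/5], [-2/5, -1/5, -2/5], [-6/5, -8/5, -1/5]].
K⁻¹L = [[4, 10, 6], [-11, -1, -17]].
P = (K⁻¹L)N⁻¹ = [[-4, -2, -2], [1, 1, -5]].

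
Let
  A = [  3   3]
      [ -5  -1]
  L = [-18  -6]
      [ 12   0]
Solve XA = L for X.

Right-multiplying both sides by A⁻¹ gives X = LA⁻¹.
det A = 12, so A⁻¹ = [[-1/12, -1/4], [5/12, 1/4]].
X = LA⁻¹ = [[-18, -6], [12, 0]] · [[-1/12, -1/4], [5/12, 1/4]] = [[-1, 3], [-1, -3]].

X = [[-1, 3], [-1, -3]]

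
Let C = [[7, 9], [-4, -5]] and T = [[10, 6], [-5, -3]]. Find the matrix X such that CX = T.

C is on the left of X, so left-multiply by C⁻¹: X = C⁻¹T.
C has determinant 1; C⁻¹ = [[-5, -9], [4, 7]].
X = C⁻¹T = [[-5, -9], [4, 7]] · [[10, 6], [-5, -3]] = [[-5, -3], [5, 3]].

X = [[-5, -3], [5, 3]]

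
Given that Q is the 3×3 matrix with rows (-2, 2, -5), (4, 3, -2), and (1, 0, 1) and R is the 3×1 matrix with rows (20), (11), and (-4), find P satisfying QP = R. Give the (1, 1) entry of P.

2

Q is on the left of P, so left-multiply by Q⁻¹: P = Q⁻¹R.
det Q = -3, so Q⁻¹ = [[-1, 2/3, -11/3], [2, -1, 8], [1, -2/3, 14/3]].
P = Q⁻¹R = [[-1, 2/3, -11/3], [2, -1, 8], [1, -2/3, 14/3]] · [[20], [11], [-4]] = [[2], [-3], [-6]].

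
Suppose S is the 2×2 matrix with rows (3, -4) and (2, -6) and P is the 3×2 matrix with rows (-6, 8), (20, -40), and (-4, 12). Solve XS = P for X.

Since S sits to the right of X, X = PS⁻¹.
det S = -10; the adjugate gives S⁻¹ = [[3/5, -2/5], [1/5, -3/10]].
X = PS⁻¹ = [[-6, 8], [20, -40], [-4, 12]] · [[3/5, -2/5], [1/5, -3/10]] = [[-2, 0], [4, 4], [0, -2]].

X = [[-2, 0], [4, 4], [0, -2]]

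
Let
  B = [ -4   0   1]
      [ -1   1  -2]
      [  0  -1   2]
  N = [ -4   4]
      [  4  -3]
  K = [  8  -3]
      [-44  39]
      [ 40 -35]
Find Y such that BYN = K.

Y = B⁻¹KN⁻¹ (apply B⁻¹ on the left and N⁻¹ on the right).
det B = 1, so B⁻¹ = [[0, -1, -1], [2, -8, -9], [1, -4, -4]].
det N = -4; the adjugate gives N⁻¹ = [[3/4, 1], [1, 1]].
B⁻¹K = [[4, -4], [8, -3], [24, -19]].
Y = (B⁻¹K)N⁻¹ = [[-1, 0], [3, 5], [-1, 5]].

Y = [[-1, 0], [3, 5], [-1, 5]]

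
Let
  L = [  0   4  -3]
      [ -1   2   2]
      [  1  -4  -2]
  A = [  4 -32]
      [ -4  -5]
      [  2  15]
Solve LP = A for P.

L is on the left of P, so left-multiply by L⁻¹: P = L⁻¹A.
L has determinant -6; L⁻¹ = [[-2/3, -10/3, -7/3], [0, -1/2, -1/2], [-1/3, -2/3, -2/3]].
P = L⁻¹A = [[-2/3, -10/3, -7/3], [0, -1/2, -1/2], [-1/3, -2/3, -2/3]] · [[4, -32], [-4, -5], [2, 15]] = [[6, 3], [1, -5], [0, 4]].

P = [[6, 3], [1, -5], [0, 4]]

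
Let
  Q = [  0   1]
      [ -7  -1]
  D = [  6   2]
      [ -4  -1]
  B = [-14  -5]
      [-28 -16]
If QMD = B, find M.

M = [[3, 3], [-3, -1]]

Left-multiply by Q⁻¹ and right-multiply by D⁻¹: M = Q⁻¹BD⁻¹.
det Q = 7; the adjugate gives Q⁻¹ = [[-1/7, -1/7], [1, 0]].
det D = 2, so D⁻¹ = [[-1/2, -1], [2, 3]].
Q⁻¹B = [[6, 3], [-14, -5]].
M = (Q⁻¹B)D⁻¹ = [[3, 3], [-3, -1]].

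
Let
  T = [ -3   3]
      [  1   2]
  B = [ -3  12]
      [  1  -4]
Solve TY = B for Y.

Left-multiplying both sides by T⁻¹ gives Y = T⁻¹B.
det T = -9; the adjugate gives T⁻¹ = [[-2/9, 1/3], [1/9, 1/3]].
Y = T⁻¹B = [[-2/9, 1/3], [1/9, 1/3]] · [[-3, 12], [1, -4]] = [[1, -4], [0, 0]].

Y = [[1, -4], [0, 0]]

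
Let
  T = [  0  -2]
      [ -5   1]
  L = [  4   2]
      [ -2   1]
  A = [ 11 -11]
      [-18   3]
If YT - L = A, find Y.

YT = A + L = [[15, -9], [-20, 4]].
Right-multiplying both sides by T⁻¹ gives Y = (A + L)T⁻¹.
T has determinant -10; T⁻¹ = [[-1/10, -1/5], [-1/2, 0]].
Y = (A + L)T⁻¹ = [[3, -3], [0, 4]].

Y = [[3, -3], [0, 4]]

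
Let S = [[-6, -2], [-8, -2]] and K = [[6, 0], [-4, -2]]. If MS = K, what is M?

M = [[3, -3], [2, -1]]

Right-multiplying both sides by S⁻¹ gives M = KS⁻¹.
det S = -4; the adjugate gives S⁻¹ = [[1/2, -1/2], [-2, 3/2]].
M = KS⁻¹ = [[6, 0], [-4, -2]] · [[1/2, -1/2], [-2, 3/2]] = [[3, -3], [2, -1]].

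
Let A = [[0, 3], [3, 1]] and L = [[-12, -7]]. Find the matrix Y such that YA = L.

Y = [[-1, -4]]

Right-multiplying both sides by A⁻¹ gives Y = LA⁻¹.
det A = -9; the adjugate gives A⁻¹ = [[-1/9, 1/3], [1/3, 0]].
Y = LA⁻¹ = [[-12, -7]] · [[-1/9, 1/3], [1/3, 0]] = [[-1, -4]].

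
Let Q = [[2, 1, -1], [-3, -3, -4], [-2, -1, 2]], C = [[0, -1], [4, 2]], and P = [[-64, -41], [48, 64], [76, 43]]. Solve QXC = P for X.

X = [[5, -5], [3, -3], [4, 3]]

Isolating X: multiply by Q⁻¹ from the left and C⁻¹ from the right, so X = Q⁻¹PC⁻¹.
det Q = -3; the adjugate gives Q⁻¹ = [[10/3, 1/3, 7/3], [-14/3, -2/3, -11/3], [1, 0, 1]].
det C = 4, so C⁻¹ = [[1/2, 1/4], [-1, 0]].
Q⁻¹P = [[-20, -15], [-12, -9], [12, 2]].
X = (Q⁻¹P)C⁻¹ = [[5, -5], [3, -3], [4, 3]].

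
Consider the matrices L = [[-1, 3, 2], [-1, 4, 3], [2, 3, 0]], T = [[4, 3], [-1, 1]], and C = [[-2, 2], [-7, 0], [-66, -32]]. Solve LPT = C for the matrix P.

P = [[-4, 2], [-2, 2], [1, -1]]

P = L⁻¹CT⁻¹ (apply L⁻¹ on the left and T⁻¹ on the right).
det L = 5, so L⁻¹ = [[-9/5, 6/5, 1/5], [6/5, -4/5, 1/5], [-11/5, 9/5, -1/5]].
det T = 7, so T⁻¹ = [[1/7, -3/7], [1/7, 4/7]].
L⁻¹C = [[-18, -10], [-10, -4], [5, 2]].
P = (L⁻¹C)T⁻¹ = [[-4, 2], [-2, 2], [1, -1]].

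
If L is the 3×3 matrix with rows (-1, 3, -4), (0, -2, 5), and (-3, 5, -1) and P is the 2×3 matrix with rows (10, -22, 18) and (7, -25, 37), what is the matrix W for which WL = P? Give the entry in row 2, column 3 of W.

L is on the right of W, so right-multiply by L⁻¹: W = PL⁻¹.
det L = 2, so L⁻¹ = [[-23/2, -17/2, 7/2], [-15/2, -11/2, 5/2], [-3, -2, 1]].
W = PL⁻¹ = [[10, -22, 18], [7, -25, 37]] · [[-23/2, -17/2, 7/2], [-15/2, -11/2, 5/2], [-3, -2, 1]] = [[-4, 0, -2], [-4, 4, -1]].

-1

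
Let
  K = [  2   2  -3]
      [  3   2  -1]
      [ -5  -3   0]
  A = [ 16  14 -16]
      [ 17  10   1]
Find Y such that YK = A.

Right-multiplying both sides by K⁻¹ gives Y = AK⁻¹.
det K = 1, so K⁻¹ = [[-3, 9, 4], [5, -15, -7], [1, -4, -2]].
Y = AK⁻¹ = [[16, 14, -16], [17, 10, 1]] · [[-3, 9, 4], [5, -15, -7], [1, -4, -2]] = [[6, -2, -2], [0, -1, -4]].

Y = [[6, -2, -2], [0, -1, -4]]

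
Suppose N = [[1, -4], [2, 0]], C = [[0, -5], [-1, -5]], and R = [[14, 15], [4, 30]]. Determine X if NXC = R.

Isolating X: multiply by N⁻¹ from the left and C⁻¹ from the right, so X = N⁻¹RC⁻¹.
det N = 8, so N⁻¹ = [[0, 1/2], [-1/4, 1/8]].
det C = -5; the adjugate gives C⁻¹ = [[1, -1], [-1/5, 0]].
N⁻¹R = [[2, 15], [-3, 0]].
X = (N⁻¹R)C⁻¹ = [[-1, -2], [-3, 3]].

X = [[-1, -2], [-3, 3]]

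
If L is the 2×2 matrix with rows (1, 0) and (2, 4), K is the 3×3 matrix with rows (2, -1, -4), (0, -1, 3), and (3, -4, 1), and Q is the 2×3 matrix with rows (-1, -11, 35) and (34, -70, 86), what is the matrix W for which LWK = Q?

W = L⁻¹QK⁻¹ (apply L⁻¹ on the left and K⁻¹ on the right).
L has determinant 4; L⁻¹ = [[1, 0], [-1/2, 1/4]].
det K = 1; the adjugate gives K⁻¹ = [[11, 17, -7], [9, 14, -6], [3, 5, -2]].
L⁻¹Q = [[-1, -11, 35], [9, -12, 4]].
W = (L⁻¹Q)K⁻¹ = [[-5, 4, 3], [3, 5, 1]].

W = [[-5, 4, 3], [3, 5, 1]]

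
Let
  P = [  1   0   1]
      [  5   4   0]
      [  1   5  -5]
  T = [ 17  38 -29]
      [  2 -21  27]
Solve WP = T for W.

Since P sits to the right of W, W = TP⁻¹.
P has determinant 1; P⁻¹ = [[-20, 5, -4], [25, -6, 5], [21, -5, 4]].
W = TP⁻¹ = [[17, 38, -29], [2, -21, 27]] · [[-20, 5, -4], [25, -6, 5], [21, -5, 4]] = [[1, 2, 6], [2, 1, -5]].

W = [[1, 2, 6], [2, 1, -5]]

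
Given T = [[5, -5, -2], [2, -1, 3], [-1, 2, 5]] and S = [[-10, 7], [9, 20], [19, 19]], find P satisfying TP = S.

Left-multiplying both sides by T⁻¹ gives P = T⁻¹S.
det T = 4; the adjugate gives T⁻¹ = [[-11/4, 21/4, -17/4], [-13/4, 23/4, -19/4], [3/4, -5/4, 5/4]].
P = T⁻¹S = [[-11/4, 21/4, -17/4], [-13/4, 23/4, -19/4], [3/4, -5/4, 5/4]] · [[-10, 7], [9, 20], [19, 19]] = [[-6, 5], [-6, 2], [5, 4]].

P = [[-6, 5], [-6, 2], [5, 4]]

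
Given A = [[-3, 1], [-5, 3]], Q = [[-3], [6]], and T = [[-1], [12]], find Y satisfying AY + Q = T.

Y = [[0], [2]]

AY = T − Q = [[2], [6]].
Since A multiplies Y on the left, Y = A⁻¹(T − Q).
det A = -4; the adjugate gives A⁻¹ = [[-3/4, 1/4], [-5/4, 3/4]].
Y = A⁻¹(T − Q) = [[0], [2]].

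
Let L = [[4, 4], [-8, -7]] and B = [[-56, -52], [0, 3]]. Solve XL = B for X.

X = [[-6, 4], [6, 3]]

Right-multiplying both sides by L⁻¹ gives X = BL⁻¹.
L has determinant 4; L⁻¹ = [[-7/4, -1], [2, 1]].
X = BL⁻¹ = [[-56, -52], [0, 3]] · [[-7/4, -1], [2, 1]] = [[-6, 4], [6, 3]].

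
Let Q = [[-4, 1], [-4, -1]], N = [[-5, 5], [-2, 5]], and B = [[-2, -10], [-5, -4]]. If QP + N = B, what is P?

QP = B − N = [[3, -15], [-3, -9]].
Q is on the left of P, so left-multiply by Q⁻¹: P = Q⁻¹(B − N).
det Q = 8; the adjugate gives Q⁻¹ = [[-1/8, -1/8], [1/2, -1/2]].
P = Q⁻¹(B − N) = [[0, 3], [3, -3]].

P = [[0, 3], [3, -3]]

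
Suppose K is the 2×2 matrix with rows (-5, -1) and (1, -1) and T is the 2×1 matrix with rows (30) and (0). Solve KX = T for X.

Since K multiplies X on the left, X = K⁻¹T.
det K = 6, so K⁻¹ = [[-1/6, 1/6], [-1/6, -5/6]].
X = K⁻¹T = [[-1/6, 1/6], [-1/6, -5/6]] · [[30], [0]] = [[-5], [-5]].

X = [[-5], [-5]]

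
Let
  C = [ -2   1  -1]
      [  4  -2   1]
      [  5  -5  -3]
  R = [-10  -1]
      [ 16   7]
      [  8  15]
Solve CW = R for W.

Left-multiplying both sides by C⁻¹ gives W = C⁻¹R.
det C = 5; the adjugate gives C⁻¹ = [[11/5, 8/5, -1/5], [17/5, 11/5, -2/5], [-2, -1, 0]].
W = C⁻¹R = [[11/5, 8/5, -1/5], [17/5, 11/5, -2/5], [-2, -1, 0]] · [[-10, -1], [16, 7], [8, 15]] = [[2, 6], [-2, 6], [4, -5]].

W = [[2, 6], [-2, 6], [4, -5]]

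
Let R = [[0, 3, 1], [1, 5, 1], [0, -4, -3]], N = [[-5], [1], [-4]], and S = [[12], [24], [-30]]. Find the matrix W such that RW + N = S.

W = [[-4], [5], [2]]

RW = S − N = [[17], [23], [-26]].
R is on the left of W, so left-multiply by R⁻¹: W = R⁻¹(S − N).
det R = 5; the adjugate gives R⁻¹ = [[-11/5, 1, -2/5], [3/5, 0, 1/5], [-4/5, 0, -3/5]].
W = R⁻¹(S − N) = [[-4], [5], [2]].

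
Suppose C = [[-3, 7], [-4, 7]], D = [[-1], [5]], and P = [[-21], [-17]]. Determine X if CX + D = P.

CX = P − D = [[-20], [-22]].
C is on the left of X, so left-multiply by C⁻¹: X = C⁻¹(P − D).
det C = 7, so C⁻¹ = [[1, -1], [4/7, -3/7]].
X = C⁻¹(P − D) = [[2], [-2]].

X = [[2], [-2]]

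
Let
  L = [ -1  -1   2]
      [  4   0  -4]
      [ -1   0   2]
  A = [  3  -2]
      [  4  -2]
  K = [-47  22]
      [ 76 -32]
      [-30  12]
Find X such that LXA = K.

Isolating X: multiply by L⁻¹ from the left and A⁻¹ from the right, so X = L⁻¹KA⁻¹.
L has determinant 4; L⁻¹ = [[0, 1/2, 1], [-1, 0, 1], [0, 1/4, 1]].
A has determinant 2; A⁻¹ = [[-1, 1], [-2, 3/2]].
L⁻¹K = [[8, -4], [17, -10], [-11, 4]].
X = (L⁻¹K)A⁻¹ = [[0, 2], [3, 2], [3, -5]].

X = [[0, 2], [3, 2], [3, -5]]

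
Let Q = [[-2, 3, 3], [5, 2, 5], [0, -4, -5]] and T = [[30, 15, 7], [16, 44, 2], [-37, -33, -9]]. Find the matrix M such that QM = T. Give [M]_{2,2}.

Since Q multiplies M on the left, M = Q⁻¹T.
det Q = -5; the adjugate gives Q⁻¹ = [[-2, -3/5, -9/5], [-5, -2, -5], [4, 8/5, 19/5]].
M = Q⁻¹T = [[-2, -3/5, -9/5], [-5, -2, -5], [4, 8/5, 19/5]] · [[30, 15, 7], [16, 44, 2], [-37, -33, -9]] = [[-3, 3, 1], [3, 2, 6], [5, 5, -3]].

2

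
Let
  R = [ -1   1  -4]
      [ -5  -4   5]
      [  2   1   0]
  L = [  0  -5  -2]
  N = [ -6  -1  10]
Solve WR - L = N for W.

WR = N + L = [[-6, -6, 8]].
R is on the right of W, so right-multiply by R⁻¹: W = (N + L)R⁻¹.
det R = 3; the adjugate gives R⁻¹ = [[-5/3, -4/3, -11/3], [10/3, 8/3, 25/3], [1, 1, 3]].
W = (N + L)R⁻¹ = [[-2, 0, -4]].

W = [[-2, 0, -4]]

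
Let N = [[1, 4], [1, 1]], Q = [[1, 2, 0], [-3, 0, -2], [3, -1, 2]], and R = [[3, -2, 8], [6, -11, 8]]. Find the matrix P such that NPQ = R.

P = [[-5, 0, 4], [-1, -5, -5]]

Left-multiply by N⁻¹ and right-multiply by Q⁻¹: P = N⁻¹RQ⁻¹.
det N = -3, so N⁻¹ = [[-1/3, 4/3], [1/3, -1/3]].
det Q = -2; the adjugate gives Q⁻¹ = [[1, 2, 2], [0, -1, -1], [-3/2, -7/2, -3]].
N⁻¹R = [[7, -14, 8], [-1, 3, 0]].
P = (N⁻¹R)Q⁻¹ = [[-5, 0, 4], [-1, -5, -5]].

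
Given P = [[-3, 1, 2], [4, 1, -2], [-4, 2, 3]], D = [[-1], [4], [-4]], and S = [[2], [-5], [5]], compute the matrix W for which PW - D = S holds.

W = [[-2], [1], [-3]]

PW = S + D = [[1], [-1], [1]].
P is on the left of W, so left-multiply by P⁻¹: W = P⁻¹(S + D).
det P = -1; the adjugate gives P⁻¹ = [[-7, -1, 4], [4, 1, -2], [-12, -2, 7]].
W = P⁻¹(S + D) = [[-2], [1], [-3]].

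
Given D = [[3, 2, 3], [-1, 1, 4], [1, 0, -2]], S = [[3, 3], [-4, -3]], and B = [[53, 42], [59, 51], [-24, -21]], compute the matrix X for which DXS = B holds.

X = [[-2, -1], [3, -1], [1, -2]]

Isolating X: multiply by D⁻¹ from the left and S⁻¹ from the right, so X = D⁻¹BS⁻¹.
D has determinant -5; D⁻¹ = [[2/5, -4/5, -1], [-2/5, 9/5, 3], [1/5, -2/5, -1]].
S has determinant 3; S⁻¹ = [[-1, -1], [4/3, 1]].
D⁻¹B = [[-2, -3], [13, 12], [11, 9]].
X = (D⁻¹B)S⁻¹ = [[-2, -1], [3, -1], [1, -2]].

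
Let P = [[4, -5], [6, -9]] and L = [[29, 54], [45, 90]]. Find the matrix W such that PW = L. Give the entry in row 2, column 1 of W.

Since P multiplies W on the left, W = P⁻¹L.
P has determinant -6; P⁻¹ = [[3/2, -5/6], [1, -2/3]].
W = P⁻¹L = [[3/2, -5/6], [1, -2/3]] · [[29, 54], [45, 90]] = [[6, 6], [-1, -6]].

-1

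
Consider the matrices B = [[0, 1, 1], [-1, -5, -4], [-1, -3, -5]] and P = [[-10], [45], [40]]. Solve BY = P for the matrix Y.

Y = [[0], [-5], [-5]]

Since B multiplies Y on the left, Y = B⁻¹P.
det B = -3; the adjugate gives B⁻¹ = [[-13/3, -2/3, -1/3], [1/3, -1/3, 1/3], [2/3, 1/3, -1/3]].
Y = B⁻¹P = [[-13/3, -2/3, -1/3], [1/3, -1/3, 1/3], [2/3, 1/3, -1/3]] · [[-10], [45], [40]] = [[0], [-5], [-5]].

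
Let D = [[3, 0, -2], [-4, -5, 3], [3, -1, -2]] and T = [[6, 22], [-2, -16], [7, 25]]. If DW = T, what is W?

Left-multiplying both sides by D⁻¹ gives W = D⁻¹T.
det D = 1; the adjugate gives D⁻¹ = [[13, 2, -10], [1, 0, -1], [19, 3, -15]].
W = D⁻¹T = [[13, 2, -10], [1, 0, -1], [19, 3, -15]] · [[6, 22], [-2, -16], [7, 25]] = [[4, 4], [-1, -3], [3, -5]].

W = [[4, 4], [-1, -3], [3, -5]]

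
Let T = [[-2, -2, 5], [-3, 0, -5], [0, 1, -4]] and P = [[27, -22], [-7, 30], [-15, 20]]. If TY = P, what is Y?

T is on the left of Y, so left-multiply by T⁻¹: Y = T⁻¹P.
det T = -1, so T⁻¹ = [[-5, 3, -10], [12, -8, 25], [3, -2, 6]].
Y = T⁻¹P = [[-5, 3, -10], [12, -8, 25], [3, -2, 6]] · [[27, -22], [-7, 30], [-15, 20]] = [[-6, 0], [5, -4], [5, -6]].

Y = [[-6, 0], [5, -4], [5, -6]]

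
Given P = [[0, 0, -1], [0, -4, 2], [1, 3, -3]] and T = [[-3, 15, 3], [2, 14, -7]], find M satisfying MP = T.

M = [[-6, -6, -3], [-3, -2, 2]]

P is on the right of M, so right-multiply by P⁻¹: M = TP⁻¹.
P has determinant -4; P⁻¹ = [[-3/2, 3/4, 1], [-1/2, -1/4, 0], [-1, 0, 0]].
M = TP⁻¹ = [[-3, 15, 3], [2, 14, -7]] · [[-3/2, 3/4, 1], [-1/2, -1/4, 0], [-1, 0, 0]] = [[-6, -6, -3], [-3, -2, 2]].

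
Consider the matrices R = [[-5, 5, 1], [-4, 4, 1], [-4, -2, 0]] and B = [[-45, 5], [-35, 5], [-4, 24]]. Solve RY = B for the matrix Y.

Left-multiplying both sides by R⁻¹ gives Y = R⁻¹B.
R has determinant -6; R⁻¹ = [[-1/3, 1/3, -1/6], [2/3, -2/3, -1/6], [-4, 5, 0]].
Y = R⁻¹B = [[-1/3, 1/3, -1/6], [2/3, -2/3, -1/6], [-4, 5, 0]] · [[-45, 5], [-35, 5], [-4, 24]] = [[4, -4], [-6, -4], [5, 5]].

Y = [[4, -4], [-6, -4], [5, 5]]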